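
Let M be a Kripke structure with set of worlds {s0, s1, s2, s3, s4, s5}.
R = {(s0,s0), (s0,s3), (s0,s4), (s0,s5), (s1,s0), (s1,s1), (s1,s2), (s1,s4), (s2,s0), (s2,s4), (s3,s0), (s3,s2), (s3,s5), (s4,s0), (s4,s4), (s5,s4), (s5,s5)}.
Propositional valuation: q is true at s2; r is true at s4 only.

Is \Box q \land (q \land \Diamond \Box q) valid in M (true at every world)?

No

Let φ = \Box q \land (q \land \Diamond \Box q). Evaluate φ at each world:
  s0 (successors {s0, s3, s4, s5}): φ is false.
  s1 (successors {s0, s1, s2, s4}): φ is false.
  s2 (successors {s0, s4}): φ is false.
  s3 (successors {s0, s2, s5}): φ is false.
  s4 (successors {s0, s4}): φ is false.
  s5 (successors {s4, s5}): φ is false.
Detail at s0 (counterexample):
  At s0: \Box q is false, q \land \Diamond \Box q is false, so \Box q \land (q \land \Diamond \Box q) is false.
    At s0: \Box q requires q at every successor {s0, s3, s4, s5}.
      q fails at s0, so \Box q is false at s0.
    At s0: q is false, \Diamond \Box q is false, so q \land \Diamond \Box q is false.
      At s0: \Diamond \Box q requires \Box q at some successor in {s0, s3, s4, s5}.
        At s0: \Box q is false.
        At s3: \Box q is false.
        At s4: \Box q is false.
        At s5: \Box q is false.
      So \Diamond \Box q is false at s0.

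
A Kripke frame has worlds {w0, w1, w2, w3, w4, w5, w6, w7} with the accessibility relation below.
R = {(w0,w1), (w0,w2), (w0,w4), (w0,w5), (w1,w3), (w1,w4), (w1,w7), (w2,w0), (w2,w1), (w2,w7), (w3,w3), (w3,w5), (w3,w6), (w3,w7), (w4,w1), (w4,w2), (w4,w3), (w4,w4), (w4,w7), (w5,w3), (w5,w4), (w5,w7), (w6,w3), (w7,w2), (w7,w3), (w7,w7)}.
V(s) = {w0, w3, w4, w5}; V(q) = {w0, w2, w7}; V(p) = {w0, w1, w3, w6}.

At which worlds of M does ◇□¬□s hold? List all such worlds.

w0, w1, w2, w3, w4, w5, w7

Let φ = ◇□¬□s. Evaluate φ at each world:
  w0 (successors {w1, w2, w4, w5}): φ is true.
  w1 (successors {w3, w4, w7}): φ is true.
  w2 (successors {w0, w1, w7}): φ is true.
  w3 (successors {w3, w5, w6, w7}): φ is true.
  w4 (successors {w1, w2, w3, w4, w7}): φ is true.
  w5 (successors {w3, w4, w7}): φ is true.
  w6 (successors {w3}): φ is false.
  w7 (successors {w2, w3, w7}): φ is true.
For instance, at w3:
  At w3: ◇□¬□s requires □¬□s at some successor in {w3, w5, w6, w7}.
    □¬□s holds at w5, so ◇□¬□s is true at w3.
      At w5: □¬□s requires ¬□s at every successor {w3, w4, w7}.
        At w3: ¬□s is true.
        At w4: ¬□s is true.
        At w7: ¬□s is true.
      So □¬□s is true at w5.
Satisfying worlds: {w0, w1, w2, w3, w4, w5, w7}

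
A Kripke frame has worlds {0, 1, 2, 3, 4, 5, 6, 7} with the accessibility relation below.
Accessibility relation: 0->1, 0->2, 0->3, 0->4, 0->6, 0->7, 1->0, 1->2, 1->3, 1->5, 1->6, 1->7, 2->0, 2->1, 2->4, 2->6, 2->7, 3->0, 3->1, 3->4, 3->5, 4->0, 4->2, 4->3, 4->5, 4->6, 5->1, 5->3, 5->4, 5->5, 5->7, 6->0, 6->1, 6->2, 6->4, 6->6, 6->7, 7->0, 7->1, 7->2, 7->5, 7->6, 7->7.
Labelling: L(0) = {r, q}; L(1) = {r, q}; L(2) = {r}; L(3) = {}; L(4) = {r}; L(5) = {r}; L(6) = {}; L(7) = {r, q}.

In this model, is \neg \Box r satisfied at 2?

Yes

Recall that \Box ψ holds at a world iff ψ holds at every accessible world, and \Diamond ψ holds iff ψ holds at some accessible world.
At 2: \Box r is false, so \neg \Box r is true.
  At 2: \Box r requires r at every successor {0, 1, 4, 6, 7}.
    r fails at 6, so \Box r is false at 2.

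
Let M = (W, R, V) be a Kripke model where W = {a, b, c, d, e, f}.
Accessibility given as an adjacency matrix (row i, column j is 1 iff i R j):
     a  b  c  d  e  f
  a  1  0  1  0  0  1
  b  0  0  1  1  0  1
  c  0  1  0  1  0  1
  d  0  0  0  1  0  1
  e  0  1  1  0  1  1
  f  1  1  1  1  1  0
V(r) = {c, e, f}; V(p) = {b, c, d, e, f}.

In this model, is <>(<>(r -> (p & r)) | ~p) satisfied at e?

At e: <>(<>(r -> (p & r)) | ~p) requires <>(r -> (p & r)) | ~p at some successor in {b, c, e, f}.
  <>(r -> (p & r)) | ~p holds at b, so <>(<>(r -> (p & r)) | ~p) is true at e.
    At b: <>(r -> (p & r)) is true, ~p is false, so <>(r -> (p & r)) | ~p is true.
      At b: <>(r -> (p & r)) requires r -> (p & r) at some successor in {c, d, f}.
        r -> (p & r) holds at c, so <>(r -> (p & r)) is true at b.

Yes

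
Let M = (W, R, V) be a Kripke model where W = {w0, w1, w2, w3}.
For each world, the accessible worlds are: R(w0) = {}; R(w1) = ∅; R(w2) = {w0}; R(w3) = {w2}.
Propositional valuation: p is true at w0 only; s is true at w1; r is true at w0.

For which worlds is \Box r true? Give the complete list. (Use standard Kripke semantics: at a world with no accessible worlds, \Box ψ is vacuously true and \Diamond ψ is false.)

w0, w1, w2

Let φ = \Box r. Evaluate φ at each world:
  w0 (successors ∅): φ is true.
  w1 (successors ∅): φ is true.
  w2 (successors {w0}): φ is true.
  w3 (successors {w2}): φ is false.
For instance, at w3:
  At w3: \Box r requires r at every successor {w2}.
    r fails at w2, so \Box r is false at w3.
Satisfying worlds: {w0, w1, w2}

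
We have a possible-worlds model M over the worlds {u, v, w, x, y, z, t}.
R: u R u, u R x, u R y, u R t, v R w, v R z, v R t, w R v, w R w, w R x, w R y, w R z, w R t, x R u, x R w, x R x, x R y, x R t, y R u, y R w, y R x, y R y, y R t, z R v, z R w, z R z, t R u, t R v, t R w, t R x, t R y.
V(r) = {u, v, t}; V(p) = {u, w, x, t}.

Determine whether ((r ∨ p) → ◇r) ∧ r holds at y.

At y: (r ∨ p) → ◇r is true, r is false, so ((r ∨ p) → ◇r) ∧ r is false.
  At y: r ∨ p is false, ◇r is true, so (r ∨ p) → ◇r is true.
    At y: ◇r requires r at some successor in {u, w, x, y, t}.
      r holds at u, so ◇r is true at y.

No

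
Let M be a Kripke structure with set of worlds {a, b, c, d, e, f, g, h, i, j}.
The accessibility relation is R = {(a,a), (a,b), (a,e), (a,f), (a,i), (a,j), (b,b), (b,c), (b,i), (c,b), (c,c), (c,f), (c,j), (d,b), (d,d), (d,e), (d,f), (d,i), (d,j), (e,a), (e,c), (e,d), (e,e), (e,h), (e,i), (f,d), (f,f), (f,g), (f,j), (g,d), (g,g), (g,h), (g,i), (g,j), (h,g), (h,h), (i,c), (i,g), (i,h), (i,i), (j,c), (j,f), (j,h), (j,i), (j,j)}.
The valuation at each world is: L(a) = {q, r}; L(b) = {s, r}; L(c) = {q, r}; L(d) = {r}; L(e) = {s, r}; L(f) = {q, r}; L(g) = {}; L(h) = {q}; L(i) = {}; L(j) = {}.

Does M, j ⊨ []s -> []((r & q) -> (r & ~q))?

At j: []s is false, []((r & q) -> (r & ~q)) is false, so []s -> []((r & q) -> (r & ~q)) is true.
  At j: []s requires s at every successor {c, f, h, i, j}.
    s fails at c, so []s is false at j.
  At j: []((r & q) -> (r & ~q)) requires (r & q) -> (r & ~q) at every successor {c, f, h, i, j}.
    (r & q) -> (r & ~q) fails at c, so []((r & q) -> (r & ~q)) is false at j.

Yes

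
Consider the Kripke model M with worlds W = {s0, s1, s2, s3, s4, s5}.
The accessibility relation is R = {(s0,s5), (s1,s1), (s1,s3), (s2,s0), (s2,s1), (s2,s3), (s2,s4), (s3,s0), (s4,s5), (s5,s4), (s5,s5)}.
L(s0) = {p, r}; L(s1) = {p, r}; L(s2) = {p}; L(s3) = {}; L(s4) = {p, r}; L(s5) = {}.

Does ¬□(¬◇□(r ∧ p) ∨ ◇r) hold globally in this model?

Let φ = ¬□(¬◇□(r ∧ p) ∨ ◇r). Evaluate φ at each world:
  s0 (successors {s5}): φ is false.
  s1 (successors {s1, s3}): φ is false.
  s2 (successors {s0, s1, s3, s4}): φ is false.
  s3 (successors {s0}): φ is false.
  s4 (successors {s5}): φ is false.
  s5 (successors {s4, s5}): φ is false.
Detail at s0 (counterexample):
  At s0: □(¬◇□(r ∧ p) ∨ ◇r) is true, so ¬□(¬◇□(r ∧ p) ∨ ◇r) is false.
    At s0: □(¬◇□(r ∧ p) ∨ ◇r) requires ¬◇□(r ∧ p) ∨ ◇r at every successor {s5}.
      At s5: ¬◇□(r ∧ p) ∨ ◇r is true.
    So □(¬◇□(r ∧ p) ∨ ◇r) is true at s0.

No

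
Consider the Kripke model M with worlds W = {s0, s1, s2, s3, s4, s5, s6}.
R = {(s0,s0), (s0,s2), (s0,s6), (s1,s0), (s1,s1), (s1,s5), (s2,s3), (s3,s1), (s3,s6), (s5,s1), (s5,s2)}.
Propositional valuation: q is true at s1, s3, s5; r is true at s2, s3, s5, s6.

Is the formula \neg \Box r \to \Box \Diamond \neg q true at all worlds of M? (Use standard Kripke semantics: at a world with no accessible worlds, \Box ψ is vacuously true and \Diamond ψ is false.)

No

Let φ = \neg \Box r \to \Box \Diamond \neg q. Evaluate φ at each world:
  s0 (successors {s0, s2, s6}): φ is false.
  s1 (successors {s0, s1, s5}): φ is true.
  s2 (successors {s3}): φ is true.
  s3 (successors {s1, s6}): φ is false.
  s4 (successors ∅): φ is true.
  s5 (successors {s1, s2}): φ is false.
  s6 (successors ∅): φ is true.
Detail at s0 (counterexample):
  At s0: \neg \Box r is true, \Box \Diamond \neg q is false, so \neg \Box r \to \Box \Diamond \neg q is false.
    At s0: \Box r is false, so \neg \Box r is true.
      At s0: \Box r requires r at every successor {s0, s2, s6}.
        r fails at s0, so \Box r is false at s0.
    At s0: \Box \Diamond \neg q requires \Diamond \neg q at every successor {s0, s2, s6}.
      \Diamond \neg q fails at s2, so \Box \Diamond \neg q is false at s0.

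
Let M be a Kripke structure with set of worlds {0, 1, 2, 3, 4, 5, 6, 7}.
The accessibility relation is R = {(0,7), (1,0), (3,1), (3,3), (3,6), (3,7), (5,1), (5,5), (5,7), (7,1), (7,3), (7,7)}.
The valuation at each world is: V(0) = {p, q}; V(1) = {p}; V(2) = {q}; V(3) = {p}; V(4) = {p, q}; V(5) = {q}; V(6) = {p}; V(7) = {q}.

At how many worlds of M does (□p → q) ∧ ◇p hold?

Let φ = (□p → q) ∧ ◇p. Evaluate φ at each world:
  0 (successors {7}): φ is false.
  1 (successors {0}): φ is false.
  2 (successors ∅): φ is false.
  3 (successors {1, 3, 6, 7}): φ is true.
  4 (successors ∅): φ is false.
  5 (successors {1, 5, 7}): φ is true.
  6 (successors ∅): φ is false.
  7 (successors {1, 3, 7}): φ is true.
For instance, at 1:
  At 1: □p → q is false, ◇p is true, so (□p → q) ∧ ◇p is false.
    At 1: □p is true, q is false, so □p → q is false.
      At 1: □p requires p at every successor {0}.
        At 0: p is true.
      So □p is true at 1.
    At 1: ◇p requires p at some successor in {0}.
      p holds at 0, so ◇p is true at 1.
Satisfying worlds: {3, 5, 7}

3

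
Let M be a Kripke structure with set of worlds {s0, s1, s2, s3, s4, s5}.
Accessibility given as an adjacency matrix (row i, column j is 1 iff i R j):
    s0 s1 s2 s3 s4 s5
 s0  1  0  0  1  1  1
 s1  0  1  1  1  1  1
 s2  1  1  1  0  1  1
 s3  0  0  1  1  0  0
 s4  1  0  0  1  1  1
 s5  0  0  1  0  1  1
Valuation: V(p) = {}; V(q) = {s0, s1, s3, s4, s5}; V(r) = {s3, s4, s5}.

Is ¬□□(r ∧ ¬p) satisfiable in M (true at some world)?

Recall that □ψ holds at a world iff ψ holds at every accessible world, and ◇ψ holds iff ψ holds at some accessible world.
Let φ = ¬□□(r ∧ ¬p). Evaluate φ at each world:
  s0 (successors {s0, s3, s4, s5}): φ is true.
  s1 (successors {s1, s2, s3, s4, s5}): φ is true.
  s2 (successors {s0, s1, s2, s4, s5}): φ is true.
  s3 (successors {s2, s3}): φ is true.
  s4 (successors {s0, s3, s4, s5}): φ is true.
  s5 (successors {s2, s4, s5}): φ is true.
Detail at s0 (witness):
  At s0: □□(r ∧ ¬p) is false, so ¬□□(r ∧ ¬p) is true.
    At s0: □□(r ∧ ¬p) requires □(r ∧ ¬p) at every successor {s0, s3, s4, s5}.
      □(r ∧ ¬p) fails at s0, so □□(r ∧ ¬p) is false at s0.

Yes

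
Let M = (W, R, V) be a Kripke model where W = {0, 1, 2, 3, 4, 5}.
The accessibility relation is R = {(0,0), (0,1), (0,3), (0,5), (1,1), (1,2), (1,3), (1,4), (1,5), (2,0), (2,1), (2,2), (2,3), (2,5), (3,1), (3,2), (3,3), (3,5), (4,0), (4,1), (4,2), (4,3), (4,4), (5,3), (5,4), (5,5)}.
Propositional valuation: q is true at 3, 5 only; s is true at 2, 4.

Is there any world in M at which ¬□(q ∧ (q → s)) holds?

Yes

Let φ = ¬□(q ∧ (q → s)). Evaluate φ at each world:
  0 (successors {0, 1, 3, 5}): φ is true.
  1 (successors {1, 2, 3, 4, 5}): φ is true.
  2 (successors {0, 1, 2, 3, 5}): φ is true.
  3 (successors {1, 2, 3, 5}): φ is true.
  4 (successors {0, 1, 2, 3, 4}): φ is true.
  5 (successors {3, 4, 5}): φ is true.
Detail at 0 (witness):
  At 0: □(q ∧ (q → s)) is false, so ¬□(q ∧ (q → s)) is true.
    At 0: □(q ∧ (q → s)) requires q ∧ (q → s) at every successor {0, 1, 3, 5}.
      q ∧ (q → s) fails at 0, so □(q ∧ (q → s)) is false at 0.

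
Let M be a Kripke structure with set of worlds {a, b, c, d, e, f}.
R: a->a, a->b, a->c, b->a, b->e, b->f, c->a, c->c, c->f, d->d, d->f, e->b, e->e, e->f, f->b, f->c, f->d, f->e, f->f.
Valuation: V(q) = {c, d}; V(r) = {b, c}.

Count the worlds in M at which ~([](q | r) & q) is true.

Let φ = ~([](q | r) & q). Evaluate φ at each world:
  a (successors {a, b, c}): φ is true.
  b (successors {a, e, f}): φ is true.
  c (successors {a, c, f}): φ is true.
  d (successors {d, f}): φ is true.
  e (successors {b, e, f}): φ is true.
  f (successors {b, c, d, e, f}): φ is true.
For instance, at c:
  At c: [](q | r) & q is false, so ~([](q | r) & q) is true.
    At c: [](q | r) is false, q is true, so [](q | r) & q is false.
      At c: [](q | r) requires q | r at every successor {a, c, f}.
        q | r fails at a, so [](q | r) is false at c.
Satisfying worlds: {a, b, c, d, e, f}

6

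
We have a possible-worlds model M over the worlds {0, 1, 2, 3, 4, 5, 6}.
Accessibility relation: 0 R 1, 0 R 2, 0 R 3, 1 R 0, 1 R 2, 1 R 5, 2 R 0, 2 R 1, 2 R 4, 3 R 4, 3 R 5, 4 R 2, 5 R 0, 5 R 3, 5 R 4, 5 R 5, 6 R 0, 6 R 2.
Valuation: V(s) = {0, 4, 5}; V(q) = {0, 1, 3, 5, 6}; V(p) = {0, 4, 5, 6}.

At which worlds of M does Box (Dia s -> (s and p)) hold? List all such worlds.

3

Let φ = Box (Dia s -> (s and p)). Evaluate φ at each world:
  0 (successors {1, 2, 3}): φ is false.
  1 (successors {0, 2, 5}): φ is false.
  2 (successors {0, 1, 4}): φ is false.
  3 (successors {4, 5}): φ is true.
  4 (successors {2}): φ is false.
  5 (successors {0, 3, 4, 5}): φ is false.
  6 (successors {0, 2}): φ is false.
For instance, at 4:
  At 4: Box (Dia s -> (s and p)) requires Dia s -> (s and p) at every successor {2}.
    Dia s -> (s and p) fails at 2, so Box (Dia s -> (s and p)) is false at 4.
      At 2: Dia s is true, s and p is false, so Dia s -> (s and p) is false.
Satisfying worlds: {3}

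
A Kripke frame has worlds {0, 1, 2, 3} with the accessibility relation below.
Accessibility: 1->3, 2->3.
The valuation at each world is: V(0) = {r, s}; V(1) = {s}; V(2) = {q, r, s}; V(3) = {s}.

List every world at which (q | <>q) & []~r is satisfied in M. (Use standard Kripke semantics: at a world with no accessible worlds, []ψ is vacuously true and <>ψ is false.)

2

Let φ = (q | <>q) & []~r. Evaluate φ at each world:
  0 (successors ∅): φ is false.
  1 (successors {3}): φ is false.
  2 (successors {3}): φ is true.
  3 (successors ∅): φ is false.
For instance, at 2:
  At 2: q | <>q is true, []~r is true, so (q | <>q) & []~r is true.
    At 2: q is true, <>q is false, so q | <>q is true.
      At 2: <>q requires q at some successor in {3}.
        At 3: q is false.
      So <>q is false at 2.
    At 2: []~r requires ~r at every successor {3}.
      At 3: ~r is true.
    So []~r is true at 2.
Satisfying worlds: {2}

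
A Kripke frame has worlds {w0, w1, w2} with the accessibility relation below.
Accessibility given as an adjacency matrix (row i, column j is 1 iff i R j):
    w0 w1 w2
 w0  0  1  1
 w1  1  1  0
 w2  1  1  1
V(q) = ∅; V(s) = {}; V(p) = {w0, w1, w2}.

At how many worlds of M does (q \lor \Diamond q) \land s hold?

Let φ = (q \lor \Diamond q) \land s. Evaluate φ at each world:
  w0 (successors {w1, w2}): φ is false.
  w1 (successors {w0, w1}): φ is false.
  w2 (successors {w0, w1, w2}): φ is false.
For instance, at w2:
  At w2: q \lor \Diamond q is false, s is false, so (q \lor \Diamond q) \land s is false.
    At w2: q is false, \Diamond q is false, so q \lor \Diamond q is false.
      At w2: \Diamond q requires q at some successor in {w0, w1, w2}.
        At w0: q is false.
        At w1: q is false.
        At w2: q is false.
      So \Diamond q is false at w2.
Satisfying worlds: none.

0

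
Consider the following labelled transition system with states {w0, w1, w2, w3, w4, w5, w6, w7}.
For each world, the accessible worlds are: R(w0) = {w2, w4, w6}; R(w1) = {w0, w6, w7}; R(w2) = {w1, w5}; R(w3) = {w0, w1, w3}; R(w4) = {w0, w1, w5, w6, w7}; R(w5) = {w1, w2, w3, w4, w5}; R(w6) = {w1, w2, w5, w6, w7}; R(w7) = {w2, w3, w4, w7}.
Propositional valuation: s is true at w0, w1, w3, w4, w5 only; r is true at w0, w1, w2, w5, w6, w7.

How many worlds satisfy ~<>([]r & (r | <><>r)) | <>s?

8

Let φ = ~<>([]r & (r | <><>r)) | <>s. Evaluate φ at each world:
  w0 (successors {w2, w4, w6}): φ is true.
  w1 (successors {w0, w6, w7}): φ is true.
  w2 (successors {w1, w5}): φ is true.
  w3 (successors {w0, w1, w3}): φ is true.
  w4 (successors {w0, w1, w5, w6, w7}): φ is true.
  w5 (successors {w1, w2, w3, w4, w5}): φ is true.
  w6 (successors {w1, w2, w5, w6, w7}): φ is true.
  w7 (successors {w2, w3, w4, w7}): φ is true.
For instance, at w0:
  At w0: ~<>([]r & (r | <><>r)) is false, <>s is true, so ~<>([]r & (r | <><>r)) | <>s is true.
    At w0: <>([]r & (r | <><>r)) is true, so ~<>([]r & (r | <><>r)) is false.
      At w0: <>([]r & (r | <><>r)) requires []r & (r | <><>r) at some successor in {w2, w4, w6}.
        []r & (r | <><>r) holds at w2, so <>([]r & (r | <><>r)) is true at w0.
    At w0: <>s requires s at some successor in {w2, w4, w6}.
      s holds at w4, so <>s is true at w0.
Satisfying worlds: {w0, w1, w2, w3, w4, w5, w6, w7}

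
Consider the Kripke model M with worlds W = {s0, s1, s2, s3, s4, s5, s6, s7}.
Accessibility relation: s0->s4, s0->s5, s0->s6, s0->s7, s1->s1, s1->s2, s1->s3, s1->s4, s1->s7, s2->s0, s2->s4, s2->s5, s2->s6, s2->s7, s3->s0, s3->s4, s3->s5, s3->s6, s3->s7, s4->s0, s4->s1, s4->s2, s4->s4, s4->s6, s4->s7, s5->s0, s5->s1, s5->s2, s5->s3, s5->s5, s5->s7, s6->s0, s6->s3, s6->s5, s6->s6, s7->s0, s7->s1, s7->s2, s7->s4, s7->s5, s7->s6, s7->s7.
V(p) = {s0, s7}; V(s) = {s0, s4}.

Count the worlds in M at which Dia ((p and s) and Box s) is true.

0

Let φ = Dia ((p and s) and Box s). Evaluate φ at each world:
  s0 (successors {s4, s5, s6, s7}): φ is false.
  s1 (successors {s1, s2, s3, s4, s7}): φ is false.
  s2 (successors {s0, s4, s5, s6, s7}): φ is false.
  s3 (successors {s0, s4, s5, s6, s7}): φ is false.
  s4 (successors {s0, s1, s2, s4, s6, s7}): φ is false.
  s5 (successors {s0, s1, s2, s3, s5, s7}): φ is false.
  s6 (successors {s0, s3, s5, s6}): φ is false.
  s7 (successors {s0, s1, s2, s4, s5, s6, s7}): φ is false.
For instance, at s3:
  At s3: Dia ((p and s) and Box s) requires (p and s) and Box s at some successor in {s0, s4, s5, s6, s7}.
    At s0: (p and s) and Box s is false.
    At s4: (p and s) and Box s is false.
    At s5: (p and s) and Box s is false.
    At s6: (p and s) and Box s is false.
    At s7: (p and s) and Box s is false.
  So Dia ((p and s) and Box s) is false at s3.
Satisfying worlds: none.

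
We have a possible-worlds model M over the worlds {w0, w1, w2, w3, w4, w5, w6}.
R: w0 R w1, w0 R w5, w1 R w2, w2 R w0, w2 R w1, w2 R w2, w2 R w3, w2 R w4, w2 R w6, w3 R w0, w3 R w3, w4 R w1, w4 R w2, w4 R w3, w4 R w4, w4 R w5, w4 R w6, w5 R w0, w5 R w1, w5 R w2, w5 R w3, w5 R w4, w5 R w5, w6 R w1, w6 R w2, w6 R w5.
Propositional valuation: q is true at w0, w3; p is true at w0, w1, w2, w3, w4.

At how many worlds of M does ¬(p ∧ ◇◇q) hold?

Recall that ◇ψ holds at a world iff ψ holds at some accessible world.
Let φ = ¬(p ∧ ◇◇q). Evaluate φ at each world:
  w0 (successors {w1, w5}): φ is false.
  w1 (successors {w2}): φ is false.
  w2 (successors {w0, w1, w2, w3, w4, w6}): φ is false.
  w3 (successors {w0, w3}): φ is false.
  w4 (successors {w1, w2, w3, w4, w5, w6}): φ is false.
  w5 (successors {w0, w1, w2, w3, w4, w5}): φ is true.
  w6 (successors {w1, w2, w5}): φ is true.
For instance, at w1:
  At w1: p ∧ ◇◇q is true, so ¬(p ∧ ◇◇q) is false.
    At w1: p is true, ◇◇q is true, so p ∧ ◇◇q is true.
      At w1: ◇◇q requires ◇q at some successor in {w2}.
        ◇q holds at w2, so ◇◇q is true at w1.
Satisfying worlds: {w5, w6}

2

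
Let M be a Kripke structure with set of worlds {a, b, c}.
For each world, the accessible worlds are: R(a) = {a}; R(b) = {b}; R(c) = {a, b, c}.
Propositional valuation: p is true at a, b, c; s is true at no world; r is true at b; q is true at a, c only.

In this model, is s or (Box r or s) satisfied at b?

At b: s is false, Box r or s is true, so s or (Box r or s) is true.
  At b: Box r is true, s is false, so Box r or s is true.
    At b: Box r requires r at every successor {b}.
      At b: r is true.
    So Box r is true at b.

Yes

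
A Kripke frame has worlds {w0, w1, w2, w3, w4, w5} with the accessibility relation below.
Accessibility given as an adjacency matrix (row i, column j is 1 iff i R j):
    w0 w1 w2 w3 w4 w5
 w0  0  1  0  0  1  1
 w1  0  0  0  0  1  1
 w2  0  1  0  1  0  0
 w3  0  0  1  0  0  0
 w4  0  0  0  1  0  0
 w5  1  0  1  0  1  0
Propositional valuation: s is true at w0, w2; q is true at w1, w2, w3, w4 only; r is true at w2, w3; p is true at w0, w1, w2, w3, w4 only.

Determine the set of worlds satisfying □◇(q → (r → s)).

Let φ = □◇(q → (r → s)). Evaluate φ at each world:
  w0 (successors {w1, w4, w5}): φ is false.
  w1 (successors {w4, w5}): φ is false.
  w2 (successors {w1, w3}): φ is true.
  w3 (successors {w2}): φ is true.
  w4 (successors {w3}): φ is true.
  w5 (successors {w0, w2, w4}): φ is false.
For instance, at w2:
  At w2: □◇(q → (r → s)) requires ◇(q → (r → s)) at every successor {w1, w3}.
      At w1: ◇(q → (r → s)) requires q → (r → s) at some successor in {w4, w5}.
        q → (r → s) holds at w4, so ◇(q → (r → s)) is true at w1.
      At w3: ◇(q → (r → s)) requires q → (r → s) at some successor in {w2}.
        q → (r → s) holds at w2, so ◇(q → (r → s)) is true at w3.
  So □◇(q → (r → s)) is true at w2.
Satisfying worlds: {w2, w3, w4}

w2, w3, w4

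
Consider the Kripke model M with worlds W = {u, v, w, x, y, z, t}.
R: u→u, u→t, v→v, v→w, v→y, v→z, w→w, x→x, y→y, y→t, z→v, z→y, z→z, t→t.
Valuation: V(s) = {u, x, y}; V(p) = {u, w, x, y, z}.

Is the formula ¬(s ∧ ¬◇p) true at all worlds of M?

Yes

Let φ = ¬(s ∧ ¬◇p). Evaluate φ at each world:
  u (successors {u, t}): φ is true.
  v (successors {v, w, y, z}): φ is true.
  w (successors {w}): φ is true.
  x (successors {x}): φ is true.
  y (successors {y, t}): φ is true.
  z (successors {v, y, z}): φ is true.
  t (successors {t}): φ is true.
For instance, at t:
  At t: s ∧ ¬◇p is false, so ¬(s ∧ ¬◇p) is true.
    At t: s is false, ¬◇p is true, so s ∧ ¬◇p is false.
      At t: ◇p is false, so ¬◇p is true.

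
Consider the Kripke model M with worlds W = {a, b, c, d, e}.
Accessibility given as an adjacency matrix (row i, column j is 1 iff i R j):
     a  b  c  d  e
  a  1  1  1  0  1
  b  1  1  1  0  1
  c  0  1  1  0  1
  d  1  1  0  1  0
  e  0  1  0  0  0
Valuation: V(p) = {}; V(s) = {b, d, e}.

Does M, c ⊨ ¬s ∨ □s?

At c: ¬s is true, □s is false, so ¬s ∨ □s is true.
  At c: □s requires s at every successor {b, c, e}.
    s fails at c, so □s is false at c.

Yes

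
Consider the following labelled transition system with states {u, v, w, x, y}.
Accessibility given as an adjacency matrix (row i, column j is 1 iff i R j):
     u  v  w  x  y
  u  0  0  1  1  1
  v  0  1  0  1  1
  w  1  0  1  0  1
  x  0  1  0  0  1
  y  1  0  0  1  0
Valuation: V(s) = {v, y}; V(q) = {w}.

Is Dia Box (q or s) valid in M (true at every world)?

Recall that Box ψ holds at a world iff ψ holds at every accessible world, and Dia ψ holds iff ψ holds at some accessible world.
Let φ = Dia Box (q or s). Evaluate φ at each world:
  u (successors {w, x, y}): φ is true.
  v (successors {v, x, y}): φ is true.
  w (successors {u, w, y}): φ is false.
  x (successors {v, y}): φ is false.
  y (successors {u, x}): φ is true.
Detail at w (counterexample):
  At w: Dia Box (q or s) requires Box (q or s) at some successor in {u, w, y}.
    At u: Box (q or s) is false.
    At w: Box (q or s) is false.
    At y: Box (q or s) is false.
  So Dia Box (q or s) is false at w.

No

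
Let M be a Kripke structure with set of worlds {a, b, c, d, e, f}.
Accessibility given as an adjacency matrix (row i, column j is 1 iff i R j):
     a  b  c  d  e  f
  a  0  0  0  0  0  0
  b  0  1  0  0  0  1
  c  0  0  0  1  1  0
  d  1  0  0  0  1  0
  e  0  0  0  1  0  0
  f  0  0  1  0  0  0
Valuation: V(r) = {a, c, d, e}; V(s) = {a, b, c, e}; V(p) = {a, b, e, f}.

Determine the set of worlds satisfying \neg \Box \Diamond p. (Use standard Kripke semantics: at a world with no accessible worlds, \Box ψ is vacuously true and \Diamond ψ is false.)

Let φ = \neg \Box \Diamond p. Evaluate φ at each world:
  a (successors ∅): φ is false.
  b (successors {b, f}): φ is true.
  c (successors {d, e}): φ is true.
  d (successors {a, e}): φ is true.
  e (successors {d}): φ is false.
  f (successors {c}): φ is false.
For instance, at e:
  At e: \Box \Diamond p is true, so \neg \Box \Diamond p is false.
    At e: \Box \Diamond p requires \Diamond p at every successor {d}.
      At d: \Diamond p is true.
    So \Box \Diamond p is true at e.
Satisfying worlds: {b, c, d}

b, c, d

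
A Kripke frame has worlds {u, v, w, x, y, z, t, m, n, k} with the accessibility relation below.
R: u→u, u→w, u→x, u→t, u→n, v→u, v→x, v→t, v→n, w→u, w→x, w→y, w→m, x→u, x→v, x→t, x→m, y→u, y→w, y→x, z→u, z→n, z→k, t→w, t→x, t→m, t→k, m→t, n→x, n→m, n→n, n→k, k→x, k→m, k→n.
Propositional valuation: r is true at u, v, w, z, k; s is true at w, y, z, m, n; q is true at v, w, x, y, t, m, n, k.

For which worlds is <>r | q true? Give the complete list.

u, v, w, x, y, z, t, m, n, k

Recall that <>ψ holds at a world iff ψ holds at some accessible world.
Let φ = <>r | q. Evaluate φ at each world:
  u (successors {u, w, x, t, n}): φ is true.
  v (successors {u, x, t, n}): φ is true.
  w (successors {u, x, y, m}): φ is true.
  x (successors {u, v, t, m}): φ is true.
  y (successors {u, w, x}): φ is true.
  z (successors {u, n, k}): φ is true.
  t (successors {w, x, m, k}): φ is true.
  m (successors {t}): φ is true.
  n (successors {x, m, n, k}): φ is true.
  k (successors {x, m, n}): φ is true.
For instance, at z:
  At z: <>r is true, q is false, so <>r | q is true.
    At z: <>r requires r at some successor in {u, n, k}.
      r holds at u, so <>r is true at z.
Satisfying worlds: {u, v, w, x, y, z, t, m, n, k}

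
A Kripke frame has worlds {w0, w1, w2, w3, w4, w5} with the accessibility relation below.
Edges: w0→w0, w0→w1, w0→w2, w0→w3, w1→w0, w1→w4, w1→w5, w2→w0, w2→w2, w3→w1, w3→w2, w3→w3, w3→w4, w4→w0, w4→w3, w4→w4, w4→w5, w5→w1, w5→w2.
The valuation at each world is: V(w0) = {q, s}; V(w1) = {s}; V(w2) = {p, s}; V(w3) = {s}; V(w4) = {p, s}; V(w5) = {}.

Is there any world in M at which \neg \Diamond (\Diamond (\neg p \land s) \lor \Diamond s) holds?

Let φ = \neg \Diamond (\Diamond (\neg p \land s) \lor \Diamond s). Evaluate φ at each world:
  w0 (successors {w0, w1, w2, w3}): φ is false.
  w1 (successors {w0, w4, w5}): φ is false.
  w2 (successors {w0, w2}): φ is false.
  w3 (successors {w1, w2, w3, w4}): φ is false.
  w4 (successors {w0, w3, w4, w5}): φ is false.
  w5 (successors {w1, w2}): φ is false.
For instance, at w0:
  At w0: \Diamond (\Diamond (\neg p \land s) \lor \Diamond s) is true, so \neg \Diamond (\Diamond (\neg p \land s) \lor \Diamond s) is false.
    At w0: \Diamond (\Diamond (\neg p \land s) \lor \Diamond s) requires \Diamond (\neg p \land s) \lor \Diamond s at some successor in {w0, w1, w2, w3}.
      \Diamond (\neg p \land s) \lor \Diamond s holds at w0, so \Diamond (\Diamond (\neg p \land s) \lor \Diamond s) is true at w0.

No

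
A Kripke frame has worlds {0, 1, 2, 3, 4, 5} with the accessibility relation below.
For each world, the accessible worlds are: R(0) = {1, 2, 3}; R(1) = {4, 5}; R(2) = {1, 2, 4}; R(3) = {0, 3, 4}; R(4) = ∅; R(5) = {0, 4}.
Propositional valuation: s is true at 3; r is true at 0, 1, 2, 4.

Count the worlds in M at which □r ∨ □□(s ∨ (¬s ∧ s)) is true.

Let φ = □r ∨ □□(s ∨ (¬s ∧ s)). Evaluate φ at each world:
  0 (successors {1, 2, 3}): φ is false.
  1 (successors {4, 5}): φ is false.
  2 (successors {1, 2, 4}): φ is true.
  3 (successors {0, 3, 4}): φ is false.
  4 (successors ∅): φ is true.
  5 (successors {0, 4}): φ is true.
For instance, at 0:
  At 0: □r is false, □□(s ∨ (¬s ∧ s)) is false, so □r ∨ □□(s ∨ (¬s ∧ s)) is false.
    At 0: □r requires r at every successor {1, 2, 3}.
      r fails at 3, so □r is false at 0.
    At 0: □□(s ∨ (¬s ∧ s)) requires □(s ∨ (¬s ∧ s)) at every successor {1, 2, 3}.
      □(s ∨ (¬s ∧ s)) fails at 1, so □□(s ∨ (¬s ∧ s)) is false at 0.
Satisfying worlds: {2, 4, 5}

3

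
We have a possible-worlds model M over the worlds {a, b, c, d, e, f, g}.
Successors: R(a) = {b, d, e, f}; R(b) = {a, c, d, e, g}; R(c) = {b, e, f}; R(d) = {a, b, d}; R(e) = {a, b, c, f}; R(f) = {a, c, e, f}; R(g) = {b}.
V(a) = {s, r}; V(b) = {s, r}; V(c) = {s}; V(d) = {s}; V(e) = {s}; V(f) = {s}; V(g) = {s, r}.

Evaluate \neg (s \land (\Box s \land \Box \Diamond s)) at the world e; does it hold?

No

At e: s \land (\Box s \land \Box \Diamond s) is true, so \neg (s \land (\Box s \land \Box \Diamond s)) is false.
  At e: s is true, \Box s \land \Box \Diamond s is true, so s \land (\Box s \land \Box \Diamond s) is true.
    At e: \Box s is true, \Box \Diamond s is true, so \Box s \land \Box \Diamond s is true.
      At e: \Box s requires s at every successor {a, b, c, f}.
        At a: s is true.
        At b: s is true.
        At c: s is true.
        At f: s is true.
      So \Box s is true at e.
      At e: \Box \Diamond s requires \Diamond s at every successor {a, b, c, f}.
        At a: \Diamond s is true.
        At b: \Diamond s is true.
        At c: \Diamond s is true.
        At f: \Diamond s is true.
      So \Box \Diamond s is true at e.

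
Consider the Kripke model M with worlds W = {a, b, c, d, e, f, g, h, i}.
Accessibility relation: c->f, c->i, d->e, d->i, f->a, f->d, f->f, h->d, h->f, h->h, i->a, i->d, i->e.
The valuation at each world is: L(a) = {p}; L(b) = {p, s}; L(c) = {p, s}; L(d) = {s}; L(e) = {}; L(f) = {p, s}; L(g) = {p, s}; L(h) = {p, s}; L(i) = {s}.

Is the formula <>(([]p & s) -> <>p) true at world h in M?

Recall that []ψ holds at a world iff ψ holds at every accessible world, and <>ψ holds iff ψ holds at some accessible world.
At h: <>(([]p & s) -> <>p) requires ([]p & s) -> <>p at some successor in {d, f, h}.
  ([]p & s) -> <>p holds at d, so <>(([]p & s) -> <>p) is true at h.
    At d: []p & s is false, <>p is false, so ([]p & s) -> <>p is true.
      At d: []p is false, s is true, so []p & s is false.
      At d: <>p requires p at some successor in {e, i}.
        At e: p is false.
        At i: p is false.
      So <>p is false at d.

Yes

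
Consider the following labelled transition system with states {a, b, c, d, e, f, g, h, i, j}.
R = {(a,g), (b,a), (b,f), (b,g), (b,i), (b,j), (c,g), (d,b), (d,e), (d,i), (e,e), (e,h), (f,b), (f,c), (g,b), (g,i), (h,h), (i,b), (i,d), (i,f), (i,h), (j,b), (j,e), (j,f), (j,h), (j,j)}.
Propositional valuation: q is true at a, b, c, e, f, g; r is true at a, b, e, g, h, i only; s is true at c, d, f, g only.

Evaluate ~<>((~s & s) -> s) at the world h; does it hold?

No

At h: <>((~s & s) -> s) is true, so ~<>((~s & s) -> s) is false.
  At h: <>((~s & s) -> s) requires (~s & s) -> s at some successor in {h}.
    (~s & s) -> s holds at h, so <>((~s & s) -> s) is true at h.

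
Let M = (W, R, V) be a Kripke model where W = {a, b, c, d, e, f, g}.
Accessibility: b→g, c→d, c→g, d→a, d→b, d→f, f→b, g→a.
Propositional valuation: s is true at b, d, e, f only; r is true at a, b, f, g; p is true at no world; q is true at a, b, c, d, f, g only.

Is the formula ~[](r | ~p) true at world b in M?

At b: [](r | ~p) is true, so ~[](r | ~p) is false.
  At b: [](r | ~p) requires r | ~p at every successor {g}.
    At g: r | ~p is true.
  So [](r | ~p) is true at b.

No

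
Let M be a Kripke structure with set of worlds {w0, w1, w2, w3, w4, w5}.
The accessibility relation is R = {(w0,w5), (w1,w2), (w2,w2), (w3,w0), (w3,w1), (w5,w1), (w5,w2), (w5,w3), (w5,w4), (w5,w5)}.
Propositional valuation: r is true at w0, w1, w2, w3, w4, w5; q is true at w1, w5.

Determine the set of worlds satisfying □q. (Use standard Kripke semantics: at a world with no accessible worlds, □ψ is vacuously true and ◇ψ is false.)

w0, w4

Recall that □ψ holds at a world iff ψ holds at every accessible world, and ◇ψ holds iff ψ holds at some accessible world.
Let φ = □q. Evaluate φ at each world:
  w0 (successors {w5}): φ is true.
  w1 (successors {w2}): φ is false.
  w2 (successors {w2}): φ is false.
  w3 (successors {w0, w1}): φ is false.
  w4 (successors ∅): φ is true.
  w5 (successors {w1, w2, w3, w4, w5}): φ is false.
For instance, at w1:
  At w1: □q requires q at every successor {w2}.
    q fails at w2, so □q is false at w1.
Satisfying worlds: {w0, w4}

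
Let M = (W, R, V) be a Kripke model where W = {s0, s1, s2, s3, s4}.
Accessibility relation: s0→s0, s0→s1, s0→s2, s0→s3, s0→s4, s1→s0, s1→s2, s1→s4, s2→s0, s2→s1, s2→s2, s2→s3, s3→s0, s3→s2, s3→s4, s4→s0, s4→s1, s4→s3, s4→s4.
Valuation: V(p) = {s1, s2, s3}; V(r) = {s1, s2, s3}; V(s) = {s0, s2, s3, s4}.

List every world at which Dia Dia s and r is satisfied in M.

Let φ = Dia Dia s and r. Evaluate φ at each world:
  s0 (successors {s0, s1, s2, s3, s4}): φ is false.
  s1 (successors {s0, s2, s4}): φ is true.
  s2 (successors {s0, s1, s2, s3}): φ is true.
  s3 (successors {s0, s2, s4}): φ is true.
  s4 (successors {s0, s1, s3, s4}): φ is false.
For instance, at s2:
  At s2: Dia Dia s is true, r is true, so Dia Dia s and r is true.
    At s2: Dia Dia s requires Dia s at some successor in {s0, s1, s2, s3}.
      Dia s holds at s0, so Dia Dia s is true at s2.
Satisfying worlds: {s1, s2, s3}

s1, s2, s3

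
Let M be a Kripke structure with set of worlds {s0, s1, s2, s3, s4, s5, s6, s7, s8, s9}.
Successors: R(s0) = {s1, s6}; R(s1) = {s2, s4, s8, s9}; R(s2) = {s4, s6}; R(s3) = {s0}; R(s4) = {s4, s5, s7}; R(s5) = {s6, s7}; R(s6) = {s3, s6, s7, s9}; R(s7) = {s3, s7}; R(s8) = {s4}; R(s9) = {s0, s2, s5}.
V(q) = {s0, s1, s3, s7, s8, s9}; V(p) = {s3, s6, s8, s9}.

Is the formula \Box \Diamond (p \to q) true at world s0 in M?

Yes

At s0: \Box \Diamond (p \to q) requires \Diamond (p \to q) at every successor {s1, s6}.
    At s1: \Diamond (p \to q) requires p \to q at some successor in {s2, s4, s8, s9}.
      p \to q holds at s2, so \Diamond (p \to q) is true at s1.
    At s6: \Diamond (p \to q) requires p \to q at some successor in {s3, s6, s7, s9}.
      p \to q holds at s3, so \Diamond (p \to q) is true at s6.
So \Box \Diamond (p \to q) is true at s0.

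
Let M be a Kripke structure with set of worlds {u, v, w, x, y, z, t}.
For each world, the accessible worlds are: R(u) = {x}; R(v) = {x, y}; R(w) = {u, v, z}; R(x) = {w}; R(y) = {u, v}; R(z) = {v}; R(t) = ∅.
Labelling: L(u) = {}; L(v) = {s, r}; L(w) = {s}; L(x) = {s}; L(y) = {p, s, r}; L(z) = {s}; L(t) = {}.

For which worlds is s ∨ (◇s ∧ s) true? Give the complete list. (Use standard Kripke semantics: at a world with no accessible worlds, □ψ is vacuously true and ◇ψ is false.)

v, w, x, y, z

Let φ = s ∨ (◇s ∧ s). Evaluate φ at each world:
  u (successors {x}): φ is false.
  v (successors {x, y}): φ is true.
  w (successors {u, v, z}): φ is true.
  x (successors {w}): φ is true.
  y (successors {u, v}): φ is true.
  z (successors {v}): φ is true.
  t (successors ∅): φ is false.
For instance, at w:
  At w: s is true, ◇s ∧ s is true, so s ∨ (◇s ∧ s) is true.
    At w: ◇s is true, s is true, so ◇s ∧ s is true.
      At w: ◇s requires s at some successor in {u, v, z}.
        s holds at v, so ◇s is true at w.
Satisfying worlds: {v, w, x, y, z}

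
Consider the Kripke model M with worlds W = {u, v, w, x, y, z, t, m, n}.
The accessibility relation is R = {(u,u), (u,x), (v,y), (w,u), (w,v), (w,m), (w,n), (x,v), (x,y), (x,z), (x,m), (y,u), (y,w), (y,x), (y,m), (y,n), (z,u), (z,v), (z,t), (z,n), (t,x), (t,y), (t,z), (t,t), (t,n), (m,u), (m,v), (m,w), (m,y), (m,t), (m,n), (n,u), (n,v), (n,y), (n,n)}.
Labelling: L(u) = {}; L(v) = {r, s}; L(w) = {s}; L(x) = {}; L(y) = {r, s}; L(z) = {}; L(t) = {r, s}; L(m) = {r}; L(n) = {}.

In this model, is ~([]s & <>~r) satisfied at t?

Yes

At t: []s & <>~r is false, so ~([]s & <>~r) is true.
  At t: []s is false, <>~r is true, so []s & <>~r is false.
    At t: []s requires s at every successor {x, y, z, t, n}.
      s fails at x, so []s is false at t.
    At t: <>~r requires ~r at some successor in {x, y, z, t, n}.
      ~r holds at x, so <>~r is true at t.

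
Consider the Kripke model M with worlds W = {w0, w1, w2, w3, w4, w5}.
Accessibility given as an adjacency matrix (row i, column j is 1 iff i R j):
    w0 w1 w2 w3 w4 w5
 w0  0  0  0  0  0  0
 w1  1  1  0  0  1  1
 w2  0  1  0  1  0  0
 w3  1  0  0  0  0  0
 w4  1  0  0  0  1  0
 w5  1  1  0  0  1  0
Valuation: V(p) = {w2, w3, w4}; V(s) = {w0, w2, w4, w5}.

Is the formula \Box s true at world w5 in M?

No

At w5: \Box s requires s at every successor {w0, w1, w4}.
  s fails at w1, so \Box s is false at w5.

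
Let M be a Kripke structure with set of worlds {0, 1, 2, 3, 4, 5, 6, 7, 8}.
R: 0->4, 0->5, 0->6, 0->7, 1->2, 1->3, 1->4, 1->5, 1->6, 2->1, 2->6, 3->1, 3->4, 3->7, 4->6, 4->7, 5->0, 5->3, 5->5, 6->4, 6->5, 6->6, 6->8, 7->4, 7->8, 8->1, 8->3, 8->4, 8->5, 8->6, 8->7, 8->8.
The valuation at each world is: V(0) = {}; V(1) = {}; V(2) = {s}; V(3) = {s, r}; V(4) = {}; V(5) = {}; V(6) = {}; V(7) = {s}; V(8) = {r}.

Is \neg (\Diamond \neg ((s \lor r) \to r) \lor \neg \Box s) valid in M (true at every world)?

No

Let φ = \neg (\Diamond \neg ((s \lor r) \to r) \lor \neg \Box s). Evaluate φ at each world:
  0 (successors {4, 5, 6, 7}): φ is false.
  1 (successors {2, 3, 4, 5, 6}): φ is false.
  2 (successors {1, 6}): φ is false.
  3 (successors {1, 4, 7}): φ is false.
  4 (successors {6, 7}): φ is false.
  5 (successors {0, 3, 5}): φ is false.
  6 (successors {4, 5, 6, 8}): φ is false.
  7 (successors {4, 8}): φ is false.
  8 (successors {1, 3, 4, 5, 6, 7, 8}): φ is false.
Detail at 0 (counterexample):
  At 0: \Diamond \neg ((s \lor r) \to r) \lor \neg \Box s is true, so \neg (\Diamond \neg ((s \lor r) \to r) \lor \neg \Box s) is false.
    At 0: \Diamond \neg ((s \lor r) \to r) is true, \neg \Box s is true, so \Diamond \neg ((s \lor r) \to r) \lor \neg \Box s is true.
      At 0: \Diamond \neg ((s \lor r) \to r) requires \neg ((s \lor r) \to r) at some successor in {4, 5, 6, 7}.
        \neg ((s \lor r) \to r) holds at 7, so \Diamond \neg ((s \lor r) \to r) is true at 0.
      At 0: \Box s is false, so \neg \Box s is true.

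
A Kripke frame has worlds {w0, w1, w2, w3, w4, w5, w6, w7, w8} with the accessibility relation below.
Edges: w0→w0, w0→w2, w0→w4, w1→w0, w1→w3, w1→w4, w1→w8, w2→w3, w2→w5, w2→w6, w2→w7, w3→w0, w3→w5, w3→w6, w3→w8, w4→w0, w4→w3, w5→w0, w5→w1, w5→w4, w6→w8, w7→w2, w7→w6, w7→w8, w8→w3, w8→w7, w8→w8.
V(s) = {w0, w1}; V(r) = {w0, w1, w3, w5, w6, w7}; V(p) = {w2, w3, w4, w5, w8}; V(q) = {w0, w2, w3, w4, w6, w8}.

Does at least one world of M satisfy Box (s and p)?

No

Let φ = Box (s and p). Evaluate φ at each world:
  w0 (successors {w0, w2, w4}): φ is false.
  w1 (successors {w0, w3, w4, w8}): φ is false.
  w2 (successors {w3, w5, w6, w7}): φ is false.
  w3 (successors {w0, w5, w6, w8}): φ is false.
  w4 (successors {w0, w3}): φ is false.
  w5 (successors {w0, w1, w4}): φ is false.
  w6 (successors {w8}): φ is false.
  w7 (successors {w2, w6, w8}): φ is false.
  w8 (successors {w3, w7, w8}): φ is false.
For instance, at w8:
  At w8: Box (s and p) requires s and p at every successor {w3, w7, w8}.
    s and p fails at w3, so Box (s and p) is false at w8.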